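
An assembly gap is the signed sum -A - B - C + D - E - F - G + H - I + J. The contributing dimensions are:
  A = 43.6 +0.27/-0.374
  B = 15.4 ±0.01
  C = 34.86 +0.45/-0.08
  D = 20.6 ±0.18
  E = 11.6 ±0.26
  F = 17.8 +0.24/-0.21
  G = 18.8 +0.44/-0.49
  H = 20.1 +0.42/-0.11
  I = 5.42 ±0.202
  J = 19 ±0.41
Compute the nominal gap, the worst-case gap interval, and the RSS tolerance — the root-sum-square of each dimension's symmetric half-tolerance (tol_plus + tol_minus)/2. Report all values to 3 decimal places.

nominal=-87.780 wc=[-90.352,-85.144] rss=0.906

Stack each dimension's contribution:
  -A: nom -43.600 → Σnom=-43.600; wc +0.374/-0.270 → slack +0.374/-0.270; half-tol=0.322, Σhalf²=0.103684
  -B: nom -15.400 → Σnom=-59.000; wc +0.010/-0.010 → slack +0.384/-0.280; half-tol=0.010, Σhalf²=0.103784
  -C: nom -34.860 → Σnom=-93.860; wc +0.080/-0.450 → slack +0.464/-0.730; half-tol=0.265, Σhalf²=0.174009
  +D: nom +20.600 → Σnom=-73.260; wc +0.180/-0.180 → slack +0.644/-0.910; half-tol=0.180, Σhalf²=0.206409
  -E: nom -11.600 → Σnom=-84.860; wc +0.260/-0.260 → slack +0.904/-1.170; half-tol=0.260, Σhalf²=0.274009
  -F: nom -17.800 → Σnom=-102.660; wc +0.210/-0.240 → slack +1.114/-1.410; half-tol=0.225, Σhalf²=0.324634
  -G: nom -18.800 → Σnom=-121.460; wc +0.490/-0.440 → slack +1.604/-1.850; half-tol=0.465, Σhalf²=0.540859
  +H: nom +20.100 → Σnom=-101.360; wc +0.420/-0.110 → slack +2.024/-1.960; half-tol=0.265, Σhalf²=0.611084
  -I: nom -5.420 → Σnom=-106.780; wc +0.202/-0.202 → slack +2.226/-2.162; half-tol=0.202, Σhalf²=0.651888
  +J: nom +19.000 → Σnom=-87.780; wc +0.410/-0.410 → slack +2.636/-2.572; half-tol=0.410, Σhalf²=0.819988
Nominal = -87.780. Worst-case = [-87.780 - 2.572, -87.780 + 2.636] = [-90.352, -85.144]. RSS = √0.819988 = 0.906.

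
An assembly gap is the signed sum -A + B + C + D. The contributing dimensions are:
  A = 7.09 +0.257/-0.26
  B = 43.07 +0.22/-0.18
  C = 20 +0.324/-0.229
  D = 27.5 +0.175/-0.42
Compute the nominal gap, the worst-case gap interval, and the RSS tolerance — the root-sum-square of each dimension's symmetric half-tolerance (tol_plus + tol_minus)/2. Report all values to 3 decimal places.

Stack each dimension's contribution:
  -A: nom -7.090 → Σnom=-7.090; wc +0.260/-0.257 → slack +0.260/-0.257; half-tol=0.259, Σhalf²=0.066822
  +B: nom +43.070 → Σnom=35.980; wc +0.220/-0.180 → slack +0.480/-0.437; half-tol=0.200, Σhalf²=0.106822
  +C: nom +20.000 → Σnom=55.980; wc +0.324/-0.229 → slack +0.804/-0.666; half-tol=0.277, Σhalf²=0.183275
  +D: nom +27.500 → Σnom=83.480; wc +0.175/-0.420 → slack +0.979/-1.086; half-tol=0.297, Σhalf²=0.271781
Nominal = 83.480. Worst-case = [83.480 - 1.086, 83.480 + 0.979] = [82.394, 84.459]. RSS = √0.271781 = 0.521.

nominal=83.480 wc=[82.394,84.459] rss=0.521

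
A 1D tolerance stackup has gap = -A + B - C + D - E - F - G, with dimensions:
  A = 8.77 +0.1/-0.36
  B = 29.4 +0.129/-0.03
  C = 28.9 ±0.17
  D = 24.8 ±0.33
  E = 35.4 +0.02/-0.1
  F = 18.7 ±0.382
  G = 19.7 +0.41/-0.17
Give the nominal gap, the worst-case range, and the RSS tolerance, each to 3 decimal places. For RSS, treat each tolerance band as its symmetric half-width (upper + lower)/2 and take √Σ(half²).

nominal=-57.270 wc=[-58.712,-55.629] rss=0.656

Stack each dimension's contribution:
  -A: nom -8.770 → Σnom=-8.770; wc +0.360/-0.100 → slack +0.360/-0.100; half-tol=0.230, Σhalf²=0.052900
  +B: nom +29.400 → Σnom=20.630; wc +0.129/-0.030 → slack +0.489/-0.130; half-tol=0.080, Σhalf²=0.059220
  -C: nom -28.900 → Σnom=-8.270; wc +0.170/-0.170 → slack +0.659/-0.300; half-tol=0.170, Σhalf²=0.088120
  +D: nom +24.800 → Σnom=16.530; wc +0.330/-0.330 → slack +0.989/-0.630; half-tol=0.330, Σhalf²=0.197020
  -E: nom -35.400 → Σnom=-18.870; wc +0.100/-0.020 → slack +1.089/-0.650; half-tol=0.060, Σhalf²=0.200620
  -F: nom -18.700 → Σnom=-37.570; wc +0.382/-0.382 → slack +1.471/-1.032; half-tol=0.382, Σhalf²=0.346544
  -G: nom -19.700 → Σnom=-57.270; wc +0.170/-0.410 → slack +1.641/-1.442; half-tol=0.290, Σhalf²=0.430644
Nominal = -57.270. Worst-case = [-57.270 - 1.442, -57.270 + 1.641] = [-58.712, -55.629]. RSS = √0.430644 = 0.656.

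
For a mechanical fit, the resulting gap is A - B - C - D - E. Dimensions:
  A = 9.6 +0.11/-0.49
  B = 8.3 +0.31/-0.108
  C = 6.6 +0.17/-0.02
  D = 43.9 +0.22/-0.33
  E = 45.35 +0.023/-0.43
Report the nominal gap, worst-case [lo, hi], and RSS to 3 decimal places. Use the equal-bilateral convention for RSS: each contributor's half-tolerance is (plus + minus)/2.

nominal=-94.550 wc=[-95.763,-93.552] rss=0.519

Stack each dimension's contribution:
  +A: nom +9.600 → Σnom=9.600; wc +0.110/-0.490 → slack +0.110/-0.490; half-tol=0.300, Σhalf²=0.090000
  -B: nom -8.300 → Σnom=1.300; wc +0.108/-0.310 → slack +0.218/-0.800; half-tol=0.209, Σhalf²=0.133681
  -C: nom -6.600 → Σnom=-5.300; wc +0.020/-0.170 → slack +0.238/-0.970; half-tol=0.095, Σhalf²=0.142706
  -D: nom -43.900 → Σnom=-49.200; wc +0.330/-0.220 → slack +0.568/-1.190; half-tol=0.275, Σhalf²=0.218331
  -E: nom -45.350 → Σnom=-94.550; wc +0.430/-0.023 → slack +0.998/-1.213; half-tol=0.227, Σhalf²=0.269633
Nominal = -94.550. Worst-case = [-94.550 - 1.213, -94.550 + 0.998] = [-95.763, -93.552]. RSS = √0.269633 = 0.519.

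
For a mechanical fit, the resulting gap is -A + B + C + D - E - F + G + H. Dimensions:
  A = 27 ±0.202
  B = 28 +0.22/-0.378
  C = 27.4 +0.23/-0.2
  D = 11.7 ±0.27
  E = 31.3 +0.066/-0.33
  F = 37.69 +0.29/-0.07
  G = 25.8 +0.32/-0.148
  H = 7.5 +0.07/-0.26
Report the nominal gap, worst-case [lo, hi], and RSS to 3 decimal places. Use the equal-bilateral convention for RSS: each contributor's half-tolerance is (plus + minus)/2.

nominal=4.410 wc=[2.596,6.122] rss=0.635

Stack each dimension's contribution:
  -A: nom -27.000 → Σnom=-27.000; wc +0.202/-0.202 → slack +0.202/-0.202; half-tol=0.202, Σhalf²=0.040804
  +B: nom +28.000 → Σnom=1.000; wc +0.220/-0.378 → slack +0.422/-0.580; half-tol=0.299, Σhalf²=0.130205
  +C: nom +27.400 → Σnom=28.400; wc +0.230/-0.200 → slack +0.652/-0.780; half-tol=0.215, Σhalf²=0.176430
  +D: nom +11.700 → Σnom=40.100; wc +0.270/-0.270 → slack +0.922/-1.050; half-tol=0.270, Σhalf²=0.249330
  -E: nom -31.300 → Σnom=8.800; wc +0.330/-0.066 → slack +1.252/-1.116; half-tol=0.198, Σhalf²=0.288534
  -F: nom -37.690 → Σnom=-28.890; wc +0.070/-0.290 → slack +1.322/-1.406; half-tol=0.180, Σhalf²=0.320934
  +G: nom +25.800 → Σnom=-3.090; wc +0.320/-0.148 → slack +1.642/-1.554; half-tol=0.234, Σhalf²=0.375690
  +H: nom +7.500 → Σnom=4.410; wc +0.070/-0.260 → slack +1.712/-1.814; half-tol=0.165, Σhalf²=0.402915
Nominal = 4.410. Worst-case = [4.410 - 1.814, 4.410 + 1.712] = [2.596, 6.122]. RSS = √0.402915 = 0.635.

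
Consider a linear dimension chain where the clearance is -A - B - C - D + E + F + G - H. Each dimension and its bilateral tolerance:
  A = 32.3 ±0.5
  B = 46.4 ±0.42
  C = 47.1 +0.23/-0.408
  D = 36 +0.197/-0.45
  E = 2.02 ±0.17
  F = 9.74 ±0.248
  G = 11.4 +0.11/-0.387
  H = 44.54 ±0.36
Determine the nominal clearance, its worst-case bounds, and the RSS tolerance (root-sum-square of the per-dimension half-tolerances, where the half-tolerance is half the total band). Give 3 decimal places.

nominal=-183.180 wc=[-185.692,-180.514] rss=0.956

Stack each dimension's contribution:
  -A: nom -32.300 → Σnom=-32.300; wc +0.500/-0.500 → slack +0.500/-0.500; half-tol=0.500, Σhalf²=0.250000
  -B: nom -46.400 → Σnom=-78.700; wc +0.420/-0.420 → slack +0.920/-0.920; half-tol=0.420, Σhalf²=0.426400
  -C: nom -47.100 → Σnom=-125.800; wc +0.408/-0.230 → slack +1.328/-1.150; half-tol=0.319, Σhalf²=0.528161
  -D: nom -36.000 → Σnom=-161.800; wc +0.450/-0.197 → slack +1.778/-1.347; half-tol=0.324, Σhalf²=0.632813
  +E: nom +2.020 → Σnom=-159.780; wc +0.170/-0.170 → slack +1.948/-1.517; half-tol=0.170, Σhalf²=0.661713
  +F: nom +9.740 → Σnom=-150.040; wc +0.248/-0.248 → slack +2.196/-1.765; half-tol=0.248, Σhalf²=0.723217
  +G: nom +11.400 → Σnom=-138.640; wc +0.110/-0.387 → slack +2.306/-2.152; half-tol=0.248, Σhalf²=0.784969
  -H: nom -44.540 → Σnom=-183.180; wc +0.360/-0.360 → slack +2.666/-2.512; half-tol=0.360, Σhalf²=0.914570
Nominal = -183.180. Worst-case = [-183.180 - 2.512, -183.180 + 2.666] = [-185.692, -180.514]. RSS = √0.914570 = 0.956.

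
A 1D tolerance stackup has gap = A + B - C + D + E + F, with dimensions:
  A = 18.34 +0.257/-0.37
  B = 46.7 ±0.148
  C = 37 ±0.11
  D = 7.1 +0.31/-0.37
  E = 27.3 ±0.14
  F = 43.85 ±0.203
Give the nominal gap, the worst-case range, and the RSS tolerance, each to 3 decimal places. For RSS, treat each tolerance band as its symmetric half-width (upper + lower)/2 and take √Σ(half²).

Stack each dimension's contribution:
  +A: nom +18.340 → Σnom=18.340; wc +0.257/-0.370 → slack +0.257/-0.370; half-tol=0.314, Σhalf²=0.098282
  +B: nom +46.700 → Σnom=65.040; wc +0.148/-0.148 → slack +0.405/-0.518; half-tol=0.148, Σhalf²=0.120186
  -C: nom -37.000 → Σnom=28.040; wc +0.110/-0.110 → slack +0.515/-0.628; half-tol=0.110, Σhalf²=0.132286
  +D: nom +7.100 → Σnom=35.140; wc +0.310/-0.370 → slack +0.825/-0.998; half-tol=0.340, Σhalf²=0.247886
  +E: nom +27.300 → Σnom=62.440; wc +0.140/-0.140 → slack +0.965/-1.138; half-tol=0.140, Σhalf²=0.267486
  +F: nom +43.850 → Σnom=106.290; wc +0.203/-0.203 → slack +1.168/-1.341; half-tol=0.203, Σhalf²=0.308695
Nominal = 106.290. Worst-case = [106.290 - 1.341, 106.290 + 1.168] = [104.949, 107.458]. RSS = √0.308695 = 0.556.

nominal=106.290 wc=[104.949,107.458] rss=0.556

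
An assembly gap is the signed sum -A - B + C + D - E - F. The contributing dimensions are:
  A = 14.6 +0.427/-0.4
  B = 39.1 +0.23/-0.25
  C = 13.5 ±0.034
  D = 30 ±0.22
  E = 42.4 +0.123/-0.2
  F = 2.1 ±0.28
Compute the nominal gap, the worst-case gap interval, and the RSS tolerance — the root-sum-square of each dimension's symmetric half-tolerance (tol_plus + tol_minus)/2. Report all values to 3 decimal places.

nominal=-54.700 wc=[-56.014,-53.316] rss=0.619

Stack each dimension's contribution:
  -A: nom -14.600 → Σnom=-14.600; wc +0.400/-0.427 → slack +0.400/-0.427; half-tol=0.413, Σhalf²=0.170982
  -B: nom -39.100 → Σnom=-53.700; wc +0.250/-0.230 → slack +0.650/-0.657; half-tol=0.240, Σhalf²=0.228582
  +C: nom +13.500 → Σnom=-40.200; wc +0.034/-0.034 → slack +0.684/-0.691; half-tol=0.034, Σhalf²=0.229738
  +D: nom +30.000 → Σnom=-10.200; wc +0.220/-0.220 → slack +0.904/-0.911; half-tol=0.220, Σhalf²=0.278138
  -E: nom -42.400 → Σnom=-52.600; wc +0.200/-0.123 → slack +1.104/-1.034; half-tol=0.162, Σhalf²=0.304221
  -F: nom -2.100 → Σnom=-54.700; wc +0.280/-0.280 → slack +1.384/-1.314; half-tol=0.280, Σhalf²=0.382621
Nominal = -54.700. Worst-case = [-54.700 - 1.314, -54.700 + 1.384] = [-56.014, -53.316]. RSS = √0.382621 = 0.619.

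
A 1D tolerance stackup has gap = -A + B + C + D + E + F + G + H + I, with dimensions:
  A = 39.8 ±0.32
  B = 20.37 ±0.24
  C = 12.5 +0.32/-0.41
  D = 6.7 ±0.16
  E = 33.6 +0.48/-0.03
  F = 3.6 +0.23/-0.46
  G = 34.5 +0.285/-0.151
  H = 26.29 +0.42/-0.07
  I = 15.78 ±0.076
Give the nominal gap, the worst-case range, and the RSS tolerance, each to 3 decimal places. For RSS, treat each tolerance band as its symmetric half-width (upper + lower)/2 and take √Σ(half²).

Stack each dimension's contribution:
  -A: nom -39.800 → Σnom=-39.800; wc +0.320/-0.320 → slack +0.320/-0.320; half-tol=0.320, Σhalf²=0.102400
  +B: nom +20.370 → Σnom=-19.430; wc +0.240/-0.240 → slack +0.560/-0.560; half-tol=0.240, Σhalf²=0.160000
  +C: nom +12.500 → Σnom=-6.930; wc +0.320/-0.410 → slack +0.880/-0.970; half-tol=0.365, Σhalf²=0.293225
  +D: nom +6.700 → Σnom=-0.230; wc +0.160/-0.160 → slack +1.040/-1.130; half-tol=0.160, Σhalf²=0.318825
  +E: nom +33.600 → Σnom=33.370; wc +0.480/-0.030 → slack +1.520/-1.160; half-tol=0.255, Σhalf²=0.383850
  +F: nom +3.600 → Σnom=36.970; wc +0.230/-0.460 → slack +1.750/-1.620; half-tol=0.345, Σhalf²=0.502875
  +G: nom +34.500 → Σnom=71.470; wc +0.285/-0.151 → slack +2.035/-1.771; half-tol=0.218, Σhalf²=0.550399
  +H: nom +26.290 → Σnom=97.760; wc +0.420/-0.070 → slack +2.455/-1.841; half-tol=0.245, Σhalf²=0.610424
  +I: nom +15.780 → Σnom=113.540; wc +0.076/-0.076 → slack +2.531/-1.917; half-tol=0.076, Σhalf²=0.616200
Nominal = 113.540. Worst-case = [113.540 - 1.917, 113.540 + 2.531] = [111.623, 116.071]. RSS = √0.616200 = 0.785.

nominal=113.540 wc=[111.623,116.071] rss=0.785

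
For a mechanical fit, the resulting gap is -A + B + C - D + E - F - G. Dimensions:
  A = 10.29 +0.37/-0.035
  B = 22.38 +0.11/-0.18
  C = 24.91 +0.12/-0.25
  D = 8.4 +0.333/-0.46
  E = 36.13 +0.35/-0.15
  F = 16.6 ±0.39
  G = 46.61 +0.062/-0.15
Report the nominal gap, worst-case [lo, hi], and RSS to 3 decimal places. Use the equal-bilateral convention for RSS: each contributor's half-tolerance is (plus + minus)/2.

nominal=1.520 wc=[-0.215,3.135] rss=0.692

Stack each dimension's contribution:
  -A: nom -10.290 → Σnom=-10.290; wc +0.035/-0.370 → slack +0.035/-0.370; half-tol=0.203, Σhalf²=0.041006
  +B: nom +22.380 → Σnom=12.090; wc +0.110/-0.180 → slack +0.145/-0.550; half-tol=0.145, Σhalf²=0.062031
  +C: nom +24.910 → Σnom=37.000; wc +0.120/-0.250 → slack +0.265/-0.800; half-tol=0.185, Σhalf²=0.096256
  -D: nom -8.400 → Σnom=28.600; wc +0.460/-0.333 → slack +0.725/-1.133; half-tol=0.397, Σhalf²=0.253469
  +E: nom +36.130 → Σnom=64.730; wc +0.350/-0.150 → slack +1.075/-1.283; half-tol=0.250, Σhalf²=0.315969
  -F: nom -16.600 → Σnom=48.130; wc +0.390/-0.390 → slack +1.465/-1.673; half-tol=0.390, Σhalf²=0.468069
  -G: nom -46.610 → Σnom=1.520; wc +0.150/-0.062 → slack +1.615/-1.735; half-tol=0.106, Σhalf²=0.479305
Nominal = 1.520. Worst-case = [1.520 - 1.735, 1.520 + 1.615] = [-0.215, 3.135]. RSS = √0.479305 = 0.692.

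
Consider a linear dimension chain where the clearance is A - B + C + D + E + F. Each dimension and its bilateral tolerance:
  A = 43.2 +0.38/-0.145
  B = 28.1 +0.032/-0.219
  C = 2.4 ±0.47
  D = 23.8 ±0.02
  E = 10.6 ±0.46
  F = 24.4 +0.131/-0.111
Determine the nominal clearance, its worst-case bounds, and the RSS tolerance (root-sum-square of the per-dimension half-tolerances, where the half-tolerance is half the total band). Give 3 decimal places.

Stack each dimension's contribution:
  +A: nom +43.200 → Σnom=43.200; wc +0.380/-0.145 → slack +0.380/-0.145; half-tol=0.263, Σhalf²=0.068906
  -B: nom -28.100 → Σnom=15.100; wc +0.219/-0.032 → slack +0.599/-0.177; half-tol=0.126, Σhalf²=0.084656
  +C: nom +2.400 → Σnom=17.500; wc +0.470/-0.470 → slack +1.069/-0.647; half-tol=0.470, Σhalf²=0.305557
  +D: nom +23.800 → Σnom=41.300; wc +0.020/-0.020 → slack +1.089/-0.667; half-tol=0.020, Σhalf²=0.305957
  +E: nom +10.600 → Σnom=51.900; wc +0.460/-0.460 → slack +1.549/-1.127; half-tol=0.460, Σhalf²=0.517556
  +F: nom +24.400 → Σnom=76.300; wc +0.131/-0.111 → slack +1.680/-1.238; half-tol=0.121, Σhalf²=0.532197
Nominal = 76.300. Worst-case = [76.300 - 1.238, 76.300 + 1.680] = [75.062, 77.980]. RSS = √0.532197 = 0.730.

nominal=76.300 wc=[75.062,77.980] rss=0.730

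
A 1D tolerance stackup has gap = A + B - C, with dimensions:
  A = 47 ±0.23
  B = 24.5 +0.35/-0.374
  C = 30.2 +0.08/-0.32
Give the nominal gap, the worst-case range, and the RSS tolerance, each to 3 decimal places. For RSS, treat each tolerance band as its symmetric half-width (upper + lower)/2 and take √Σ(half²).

nominal=41.300 wc=[40.616,42.200] rss=0.473

Stack each dimension's contribution:
  +A: nom +47.000 → Σnom=47.000; wc +0.230/-0.230 → slack +0.230/-0.230; half-tol=0.230, Σhalf²=0.052900
  +B: nom +24.500 → Σnom=71.500; wc +0.350/-0.374 → slack +0.580/-0.604; half-tol=0.362, Σhalf²=0.183944
  -C: nom -30.200 → Σnom=41.300; wc +0.320/-0.080 → slack +0.900/-0.684; half-tol=0.200, Σhalf²=0.223944
Nominal = 41.300. Worst-case = [41.300 - 0.684, 41.300 + 0.900] = [40.616, 42.200]. RSS = √0.223944 = 0.473.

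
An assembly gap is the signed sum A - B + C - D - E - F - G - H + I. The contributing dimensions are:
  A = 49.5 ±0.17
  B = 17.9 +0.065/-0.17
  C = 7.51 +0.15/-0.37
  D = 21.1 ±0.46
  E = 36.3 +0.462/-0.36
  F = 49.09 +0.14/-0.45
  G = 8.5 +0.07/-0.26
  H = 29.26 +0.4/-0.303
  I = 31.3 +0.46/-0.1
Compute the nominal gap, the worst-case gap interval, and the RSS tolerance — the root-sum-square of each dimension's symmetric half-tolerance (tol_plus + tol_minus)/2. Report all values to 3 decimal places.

Stack each dimension's contribution:
  +A: nom +49.500 → Σnom=49.500; wc +0.170/-0.170 → slack +0.170/-0.170; half-tol=0.170, Σhalf²=0.028900
  -B: nom -17.900 → Σnom=31.600; wc +0.170/-0.065 → slack +0.340/-0.235; half-tol=0.118, Σhalf²=0.042706
  +C: nom +7.510 → Σnom=39.110; wc +0.150/-0.370 → slack +0.490/-0.605; half-tol=0.260, Σhalf²=0.110306
  -D: nom -21.100 → Σnom=18.010; wc +0.460/-0.460 → slack +0.950/-1.065; half-tol=0.460, Σhalf²=0.321906
  -E: nom -36.300 → Σnom=-18.290; wc +0.360/-0.462 → slack +1.310/-1.527; half-tol=0.411, Σhalf²=0.490827
  -F: nom -49.090 → Σnom=-67.380; wc +0.450/-0.140 → slack +1.760/-1.667; half-tol=0.295, Σhalf²=0.577852
  -G: nom -8.500 → Σnom=-75.880; wc +0.260/-0.070 → slack +2.020/-1.737; half-tol=0.165, Σhalf²=0.605077
  -H: nom -29.260 → Σnom=-105.140; wc +0.303/-0.400 → slack +2.323/-2.137; half-tol=0.352, Σhalf²=0.728630
  +I: nom +31.300 → Σnom=-73.840; wc +0.460/-0.100 → slack +2.783/-2.237; half-tol=0.280, Σhalf²=0.807030
Nominal = -73.840. Worst-case = [-73.840 - 2.237, -73.840 + 2.783] = [-76.077, -71.057]. RSS = √0.807030 = 0.898.

nominal=-73.840 wc=[-76.077,-71.057] rss=0.898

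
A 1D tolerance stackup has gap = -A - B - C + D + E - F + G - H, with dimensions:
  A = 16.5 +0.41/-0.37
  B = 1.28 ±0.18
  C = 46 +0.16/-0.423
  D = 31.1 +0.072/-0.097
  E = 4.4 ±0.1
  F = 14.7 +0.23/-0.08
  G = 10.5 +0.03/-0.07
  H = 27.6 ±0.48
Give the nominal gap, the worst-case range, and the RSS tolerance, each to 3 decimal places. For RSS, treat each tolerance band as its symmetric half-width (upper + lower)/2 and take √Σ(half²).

Stack each dimension's contribution:
  -A: nom -16.500 → Σnom=-16.500; wc +0.370/-0.410 → slack +0.370/-0.410; half-tol=0.390, Σhalf²=0.152100
  -B: nom -1.280 → Σnom=-17.780; wc +0.180/-0.180 → slack +0.550/-0.590; half-tol=0.180, Σhalf²=0.184500
  -C: nom -46.000 → Σnom=-63.780; wc +0.423/-0.160 → slack +0.973/-0.750; half-tol=0.291, Σhalf²=0.269472
  +D: nom +31.100 → Σnom=-32.680; wc +0.072/-0.097 → slack +1.045/-0.847; half-tol=0.084, Σhalf²=0.276612
  +E: nom +4.400 → Σnom=-28.280; wc +0.100/-0.100 → slack +1.145/-0.947; half-tol=0.100, Σhalf²=0.286612
  -F: nom -14.700 → Σnom=-42.980; wc +0.080/-0.230 → slack +1.225/-1.177; half-tol=0.155, Σhalf²=0.310638
  +G: nom +10.500 → Σnom=-32.480; wc +0.030/-0.070 → slack +1.255/-1.247; half-tol=0.050, Σhalf²=0.313138
  -H: nom -27.600 → Σnom=-60.080; wc +0.480/-0.480 → slack +1.735/-1.727; half-tol=0.480, Σhalf²=0.543538
Nominal = -60.080. Worst-case = [-60.080 - 1.727, -60.080 + 1.735] = [-61.807, -58.345]. RSS = √0.543538 = 0.737.

nominal=-60.080 wc=[-61.807,-58.345] rss=0.737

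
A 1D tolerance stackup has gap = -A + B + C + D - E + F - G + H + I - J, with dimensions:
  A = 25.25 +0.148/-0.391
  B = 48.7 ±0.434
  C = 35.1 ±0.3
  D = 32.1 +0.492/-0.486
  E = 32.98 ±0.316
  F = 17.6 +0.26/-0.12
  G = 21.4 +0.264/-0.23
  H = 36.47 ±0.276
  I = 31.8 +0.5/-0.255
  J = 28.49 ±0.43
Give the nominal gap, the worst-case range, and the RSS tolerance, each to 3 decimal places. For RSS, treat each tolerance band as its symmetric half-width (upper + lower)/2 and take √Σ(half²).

nominal=93.650 wc=[90.621,97.279] rss=1.091

Stack each dimension's contribution:
  -A: nom -25.250 → Σnom=-25.250; wc +0.391/-0.148 → slack +0.391/-0.148; half-tol=0.270, Σhalf²=0.072630
  +B: nom +48.700 → Σnom=23.450; wc +0.434/-0.434 → slack +0.825/-0.582; half-tol=0.434, Σhalf²=0.260986
  +C: nom +35.100 → Σnom=58.550; wc +0.300/-0.300 → slack +1.125/-0.882; half-tol=0.300, Σhalf²=0.350986
  +D: nom +32.100 → Σnom=90.650; wc +0.492/-0.486 → slack +1.617/-1.368; half-tol=0.489, Σhalf²=0.590107
  -E: nom -32.980 → Σnom=57.670; wc +0.316/-0.316 → slack +1.933/-1.684; half-tol=0.316, Σhalf²=0.689963
  +F: nom +17.600 → Σnom=75.270; wc +0.260/-0.120 → slack +2.193/-1.804; half-tol=0.190, Σhalf²=0.726063
  -G: nom -21.400 → Σnom=53.870; wc +0.230/-0.264 → slack +2.423/-2.068; half-tol=0.247, Σhalf²=0.787072
  +H: nom +36.470 → Σnom=90.340; wc +0.276/-0.276 → slack +2.699/-2.344; half-tol=0.276, Σhalf²=0.863248
  +I: nom +31.800 → Σnom=122.140; wc +0.500/-0.255 → slack +3.199/-2.599; half-tol=0.378, Σhalf²=1.005754
  -J: nom -28.490 → Σnom=93.650; wc +0.430/-0.430 → slack +3.629/-3.029; half-tol=0.430, Σhalf²=1.190654
Nominal = 93.650. Worst-case = [93.650 - 3.029, 93.650 + 3.629] = [90.621, 97.279]. RSS = √1.190654 = 1.091.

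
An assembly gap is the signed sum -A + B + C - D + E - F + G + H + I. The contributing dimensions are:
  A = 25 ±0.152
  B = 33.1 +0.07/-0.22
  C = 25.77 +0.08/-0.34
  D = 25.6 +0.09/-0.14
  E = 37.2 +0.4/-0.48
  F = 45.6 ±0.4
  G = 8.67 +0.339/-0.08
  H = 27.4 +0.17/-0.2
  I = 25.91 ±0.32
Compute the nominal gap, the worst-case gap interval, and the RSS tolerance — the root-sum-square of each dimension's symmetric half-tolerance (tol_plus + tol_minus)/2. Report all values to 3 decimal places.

Stack each dimension's contribution:
  -A: nom -25.000 → Σnom=-25.000; wc +0.152/-0.152 → slack +0.152/-0.152; half-tol=0.152, Σhalf²=0.023104
  +B: nom +33.100 → Σnom=8.100; wc +0.070/-0.220 → slack +0.222/-0.372; half-tol=0.145, Σhalf²=0.044129
  +C: nom +25.770 → Σnom=33.870; wc +0.080/-0.340 → slack +0.302/-0.712; half-tol=0.210, Σhalf²=0.088229
  -D: nom -25.600 → Σnom=8.270; wc +0.140/-0.090 → slack +0.442/-0.802; half-tol=0.115, Σhalf²=0.101454
  +E: nom +37.200 → Σnom=45.470; wc +0.400/-0.480 → slack +0.842/-1.282; half-tol=0.440, Σhalf²=0.295054
  -F: nom -45.600 → Σnom=-0.130; wc +0.400/-0.400 → slack +1.242/-1.682; half-tol=0.400, Σhalf²=0.455054
  +G: nom +8.670 → Σnom=8.540; wc +0.339/-0.080 → slack +1.581/-1.762; half-tol=0.210, Σhalf²=0.498944
  +H: nom +27.400 → Σnom=35.940; wc +0.170/-0.200 → slack +1.751/-1.962; half-tol=0.185, Σhalf²=0.533169
  +I: nom +25.910 → Σnom=61.850; wc +0.320/-0.320 → slack +2.071/-2.282; half-tol=0.320, Σhalf²=0.635569
Nominal = 61.850. Worst-case = [61.850 - 2.282, 61.850 + 2.071] = [59.568, 63.921]. RSS = √0.635569 = 0.797.

nominal=61.850 wc=[59.568,63.921] rss=0.797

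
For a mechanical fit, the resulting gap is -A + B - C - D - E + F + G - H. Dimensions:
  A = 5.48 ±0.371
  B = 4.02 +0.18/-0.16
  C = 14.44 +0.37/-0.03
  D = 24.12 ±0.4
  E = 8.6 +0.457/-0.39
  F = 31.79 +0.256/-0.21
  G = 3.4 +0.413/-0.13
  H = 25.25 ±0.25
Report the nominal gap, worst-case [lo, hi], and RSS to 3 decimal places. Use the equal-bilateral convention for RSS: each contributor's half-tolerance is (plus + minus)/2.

nominal=-38.680 wc=[-41.028,-36.390] rss=0.858

Stack each dimension's contribution:
  -A: nom -5.480 → Σnom=-5.480; wc +0.371/-0.371 → slack +0.371/-0.371; half-tol=0.371, Σhalf²=0.137641
  +B: nom +4.020 → Σnom=-1.460; wc +0.180/-0.160 → slack +0.551/-0.531; half-tol=0.170, Σhalf²=0.166541
  -C: nom -14.440 → Σnom=-15.900; wc +0.030/-0.370 → slack +0.581/-0.901; half-tol=0.200, Σhalf²=0.206541
  -D: nom -24.120 → Σnom=-40.020; wc +0.400/-0.400 → slack +0.981/-1.301; half-tol=0.400, Σhalf²=0.366541
  -E: nom -8.600 → Σnom=-48.620; wc +0.390/-0.457 → slack +1.371/-1.758; half-tol=0.423, Σhalf²=0.545893
  +F: nom +31.790 → Σnom=-16.830; wc +0.256/-0.210 → slack +1.627/-1.968; half-tol=0.233, Σhalf²=0.600182
  +G: nom +3.400 → Σnom=-13.430; wc +0.413/-0.130 → slack +2.040/-2.098; half-tol=0.271, Σhalf²=0.673895
  -H: nom -25.250 → Σnom=-38.680; wc +0.250/-0.250 → slack +2.290/-2.348; half-tol=0.250, Σhalf²=0.736395
Nominal = -38.680. Worst-case = [-38.680 - 2.348, -38.680 + 2.290] = [-41.028, -36.390]. RSS = √0.736395 = 0.858.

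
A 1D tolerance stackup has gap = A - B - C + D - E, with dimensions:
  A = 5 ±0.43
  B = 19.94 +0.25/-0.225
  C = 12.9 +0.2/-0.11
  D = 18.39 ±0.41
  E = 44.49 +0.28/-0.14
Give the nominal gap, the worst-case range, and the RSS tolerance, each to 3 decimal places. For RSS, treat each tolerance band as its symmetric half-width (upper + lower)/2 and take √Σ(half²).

Stack each dimension's contribution:
  +A: nom +5.000 → Σnom=5.000; wc +0.430/-0.430 → slack +0.430/-0.430; half-tol=0.430, Σhalf²=0.184900
  -B: nom -19.940 → Σnom=-14.940; wc +0.225/-0.250 → slack +0.655/-0.680; half-tol=0.237, Σhalf²=0.241306
  -C: nom -12.900 → Σnom=-27.840; wc +0.110/-0.200 → slack +0.765/-0.880; half-tol=0.155, Σhalf²=0.265331
  +D: nom +18.390 → Σnom=-9.450; wc +0.410/-0.410 → slack +1.175/-1.290; half-tol=0.410, Σhalf²=0.433431
  -E: nom -44.490 → Σnom=-53.940; wc +0.140/-0.280 → slack +1.315/-1.570; half-tol=0.210, Σhalf²=0.477531
Nominal = -53.940. Worst-case = [-53.940 - 1.570, -53.940 + 1.315] = [-55.510, -52.625]. RSS = √0.477531 = 0.691.

nominal=-53.940 wc=[-55.510,-52.625] rss=0.691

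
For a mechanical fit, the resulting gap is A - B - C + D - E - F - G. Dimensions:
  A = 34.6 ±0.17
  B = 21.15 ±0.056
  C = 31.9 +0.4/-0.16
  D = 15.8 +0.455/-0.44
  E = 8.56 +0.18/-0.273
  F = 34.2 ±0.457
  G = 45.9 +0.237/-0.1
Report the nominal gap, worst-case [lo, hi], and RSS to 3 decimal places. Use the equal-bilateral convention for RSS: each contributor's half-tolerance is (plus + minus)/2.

nominal=-91.310 wc=[-93.250,-89.639] rss=0.774

Stack each dimension's contribution:
  +A: nom +34.600 → Σnom=34.600; wc +0.170/-0.170 → slack +0.170/-0.170; half-tol=0.170, Σhalf²=0.028900
  -B: nom -21.150 → Σnom=13.450; wc +0.056/-0.056 → slack +0.226/-0.226; half-tol=0.056, Σhalf²=0.032036
  -C: nom -31.900 → Σnom=-18.450; wc +0.160/-0.400 → slack +0.386/-0.626; half-tol=0.280, Σhalf²=0.110436
  +D: nom +15.800 → Σnom=-2.650; wc +0.455/-0.440 → slack +0.841/-1.066; half-tol=0.448, Σhalf²=0.310692
  -E: nom -8.560 → Σnom=-11.210; wc +0.273/-0.180 → slack +1.114/-1.246; half-tol=0.227, Σhalf²=0.361994
  -F: nom -34.200 → Σnom=-45.410; wc +0.457/-0.457 → slack +1.571/-1.703; half-tol=0.457, Σhalf²=0.570844
  -G: nom -45.900 → Σnom=-91.310; wc +0.100/-0.237 → slack +1.671/-1.940; half-tol=0.168, Σhalf²=0.599236
Nominal = -91.310. Worst-case = [-91.310 - 1.940, -91.310 + 1.671] = [-93.250, -89.639]. RSS = √0.599236 = 0.774.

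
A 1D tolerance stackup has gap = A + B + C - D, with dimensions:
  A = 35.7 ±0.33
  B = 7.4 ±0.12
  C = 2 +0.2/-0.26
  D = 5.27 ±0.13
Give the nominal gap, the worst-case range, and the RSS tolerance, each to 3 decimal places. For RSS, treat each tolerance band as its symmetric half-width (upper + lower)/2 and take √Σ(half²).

nominal=39.830 wc=[38.990,40.610] rss=0.439

Stack each dimension's contribution:
  +A: nom +35.700 → Σnom=35.700; wc +0.330/-0.330 → slack +0.330/-0.330; half-tol=0.330, Σhalf²=0.108900
  +B: nom +7.400 → Σnom=43.100; wc +0.120/-0.120 → slack +0.450/-0.450; half-tol=0.120, Σhalf²=0.123300
  +C: nom +2.000 → Σnom=45.100; wc +0.200/-0.260 → slack +0.650/-0.710; half-tol=0.230, Σhalf²=0.176200
  -D: nom -5.270 → Σnom=39.830; wc +0.130/-0.130 → slack +0.780/-0.840; half-tol=0.130, Σhalf²=0.193100
Nominal = 39.830. Worst-case = [39.830 - 0.840, 39.830 + 0.780] = [38.990, 40.610]. RSS = √0.193100 = 0.439.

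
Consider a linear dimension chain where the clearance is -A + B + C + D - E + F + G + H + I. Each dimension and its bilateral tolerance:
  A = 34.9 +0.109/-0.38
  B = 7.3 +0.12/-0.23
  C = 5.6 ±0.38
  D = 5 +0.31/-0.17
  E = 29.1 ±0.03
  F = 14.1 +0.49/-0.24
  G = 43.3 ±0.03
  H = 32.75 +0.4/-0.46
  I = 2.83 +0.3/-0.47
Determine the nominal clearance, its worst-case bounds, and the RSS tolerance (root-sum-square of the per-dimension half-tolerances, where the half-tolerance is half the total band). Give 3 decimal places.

Stack each dimension's contribution:
  -A: nom -34.900 → Σnom=-34.900; wc +0.380/-0.109 → slack +0.380/-0.109; half-tol=0.244, Σhalf²=0.059780
  +B: nom +7.300 → Σnom=-27.600; wc +0.120/-0.230 → slack +0.500/-0.339; half-tol=0.175, Σhalf²=0.090405
  +C: nom +5.600 → Σnom=-22.000; wc +0.380/-0.380 → slack +0.880/-0.719; half-tol=0.380, Σhalf²=0.234805
  +D: nom +5.000 → Σnom=-17.000; wc +0.310/-0.170 → slack +1.190/-0.889; half-tol=0.240, Σhalf²=0.292405
  -E: nom -29.100 → Σnom=-46.100; wc +0.030/-0.030 → slack +1.220/-0.919; half-tol=0.030, Σhalf²=0.293305
  +F: nom +14.100 → Σnom=-32.000; wc +0.490/-0.240 → slack +1.710/-1.159; half-tol=0.365, Σhalf²=0.426530
  +G: nom +43.300 → Σnom=11.300; wc +0.030/-0.030 → slack +1.740/-1.189; half-tol=0.030, Σhalf²=0.427430
  +H: nom +32.750 → Σnom=44.050; wc +0.400/-0.460 → slack +2.140/-1.649; half-tol=0.430, Σhalf²=0.612330
  +I: nom +2.830 → Σnom=46.880; wc +0.300/-0.470 → slack +2.440/-2.119; half-tol=0.385, Σhalf²=0.760555
Nominal = 46.880. Worst-case = [46.880 - 2.119, 46.880 + 2.440] = [44.761, 49.320]. RSS = √0.760555 = 0.872.

nominal=46.880 wc=[44.761,49.320] rss=0.872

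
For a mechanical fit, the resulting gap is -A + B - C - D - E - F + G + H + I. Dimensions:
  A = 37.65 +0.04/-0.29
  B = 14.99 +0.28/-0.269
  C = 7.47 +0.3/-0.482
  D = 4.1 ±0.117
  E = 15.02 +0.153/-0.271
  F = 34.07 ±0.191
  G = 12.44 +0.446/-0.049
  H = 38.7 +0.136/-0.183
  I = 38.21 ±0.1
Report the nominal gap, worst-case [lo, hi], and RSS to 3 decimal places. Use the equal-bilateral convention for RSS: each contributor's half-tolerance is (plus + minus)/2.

Stack each dimension's contribution:
  -A: nom -37.650 → Σnom=-37.650; wc +0.290/-0.040 → slack +0.290/-0.040; half-tol=0.165, Σhalf²=0.027225
  +B: nom +14.990 → Σnom=-22.660; wc +0.280/-0.269 → slack +0.570/-0.309; half-tol=0.275, Σhalf²=0.102575
  -C: nom -7.470 → Σnom=-30.130; wc +0.482/-0.300 → slack +1.052/-0.609; half-tol=0.391, Σhalf²=0.255456
  -D: nom -4.100 → Σnom=-34.230; wc +0.117/-0.117 → slack +1.169/-0.726; half-tol=0.117, Σhalf²=0.269145
  -E: nom -15.020 → Σnom=-49.250; wc +0.271/-0.153 → slack +1.440/-0.879; half-tol=0.212, Σhalf²=0.314089
  -F: nom -34.070 → Σnom=-83.320; wc +0.191/-0.191 → slack +1.631/-1.070; half-tol=0.191, Σhalf²=0.350570
  +G: nom +12.440 → Σnom=-70.880; wc +0.446/-0.049 → slack +2.077/-1.119; half-tol=0.247, Σhalf²=0.411827
  +H: nom +38.700 → Σnom=-32.180; wc +0.136/-0.183 → slack +2.213/-1.302; half-tol=0.160, Σhalf²=0.437267
  +I: nom +38.210 → Σnom=6.030; wc +0.100/-0.100 → slack +2.313/-1.402; half-tol=0.100, Σhalf²=0.447267
Nominal = 6.030. Worst-case = [6.030 - 1.402, 6.030 + 2.313] = [4.628, 8.343]. RSS = √0.447267 = 0.669.

nominal=6.030 wc=[4.628,8.343] rss=0.669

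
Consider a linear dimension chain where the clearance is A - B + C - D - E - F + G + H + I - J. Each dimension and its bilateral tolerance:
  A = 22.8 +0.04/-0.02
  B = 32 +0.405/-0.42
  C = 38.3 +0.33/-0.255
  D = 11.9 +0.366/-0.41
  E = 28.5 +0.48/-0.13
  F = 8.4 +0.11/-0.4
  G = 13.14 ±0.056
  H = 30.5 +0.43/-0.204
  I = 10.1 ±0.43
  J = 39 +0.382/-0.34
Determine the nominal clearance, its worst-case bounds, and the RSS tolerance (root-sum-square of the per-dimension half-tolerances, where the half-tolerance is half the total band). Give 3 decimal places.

Stack each dimension's contribution:
  +A: nom +22.800 → Σnom=22.800; wc +0.040/-0.020 → slack +0.040/-0.020; half-tol=0.030, Σhalf²=0.000900
  -B: nom -32.000 → Σnom=-9.200; wc +0.420/-0.405 → slack +0.460/-0.425; half-tol=0.412, Σhalf²=0.171056
  +C: nom +38.300 → Σnom=29.100; wc +0.330/-0.255 → slack +0.790/-0.680; half-tol=0.292, Σhalf²=0.256612
  -D: nom -11.900 → Σnom=17.200; wc +0.410/-0.366 → slack +1.200/-1.046; half-tol=0.388, Σhalf²=0.407156
  -E: nom -28.500 → Σnom=-11.300; wc +0.130/-0.480 → slack +1.330/-1.526; half-tol=0.305, Σhalf²=0.500181
  -F: nom -8.400 → Σnom=-19.700; wc +0.400/-0.110 → slack +1.730/-1.636; half-tol=0.255, Σhalf²=0.565206
  +G: nom +13.140 → Σnom=-6.560; wc +0.056/-0.056 → slack +1.786/-1.692; half-tol=0.056, Σhalf²=0.568342
  +H: nom +30.500 → Σnom=23.940; wc +0.430/-0.204 → slack +2.216/-1.896; half-tol=0.317, Σhalf²=0.668832
  +I: nom +10.100 → Σnom=34.040; wc +0.430/-0.430 → slack +2.646/-2.326; half-tol=0.430, Σhalf²=0.853731
  -J: nom -39.000 → Σnom=-4.960; wc +0.340/-0.382 → slack +2.986/-2.708; half-tol=0.361, Σhalf²=0.984052
Nominal = -4.960. Worst-case = [-4.960 - 2.708, -4.960 + 2.986] = [-7.668, -1.974]. RSS = √0.984052 = 0.992.

nominal=-4.960 wc=[-7.668,-1.974] rss=0.992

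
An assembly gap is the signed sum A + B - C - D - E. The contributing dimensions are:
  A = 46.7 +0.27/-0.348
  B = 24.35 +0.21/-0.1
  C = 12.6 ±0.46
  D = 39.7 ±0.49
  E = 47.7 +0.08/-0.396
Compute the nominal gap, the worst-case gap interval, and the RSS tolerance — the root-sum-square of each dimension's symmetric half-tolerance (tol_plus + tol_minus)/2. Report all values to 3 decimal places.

nominal=-28.950 wc=[-30.428,-27.124] rss=0.792

Stack each dimension's contribution:
  +A: nom +46.700 → Σnom=46.700; wc +0.270/-0.348 → slack +0.270/-0.348; half-tol=0.309, Σhalf²=0.095481
  +B: nom +24.350 → Σnom=71.050; wc +0.210/-0.100 → slack +0.480/-0.448; half-tol=0.155, Σhalf²=0.119506
  -C: nom -12.600 → Σnom=58.450; wc +0.460/-0.460 → slack +0.940/-0.908; half-tol=0.460, Σhalf²=0.331106
  -D: nom -39.700 → Σnom=18.750; wc +0.490/-0.490 → slack +1.430/-1.398; half-tol=0.490, Σhalf²=0.571206
  -E: nom -47.700 → Σnom=-28.950; wc +0.396/-0.080 → slack +1.826/-1.478; half-tol=0.238, Σhalf²=0.627850
Nominal = -28.950. Worst-case = [-28.950 - 1.478, -28.950 + 1.826] = [-30.428, -27.124]. RSS = √0.627850 = 0.792.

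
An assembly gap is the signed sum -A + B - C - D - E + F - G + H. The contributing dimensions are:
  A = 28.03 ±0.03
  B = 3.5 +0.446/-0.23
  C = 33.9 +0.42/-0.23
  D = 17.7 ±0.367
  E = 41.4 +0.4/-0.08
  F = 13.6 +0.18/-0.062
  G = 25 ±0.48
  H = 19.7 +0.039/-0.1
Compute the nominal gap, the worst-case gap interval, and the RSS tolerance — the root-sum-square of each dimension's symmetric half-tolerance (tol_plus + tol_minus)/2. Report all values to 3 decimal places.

Stack each dimension's contribution:
  -A: nom -28.030 → Σnom=-28.030; wc +0.030/-0.030 → slack +0.030/-0.030; half-tol=0.030, Σhalf²=0.000900
  +B: nom +3.500 → Σnom=-24.530; wc +0.446/-0.230 → slack +0.476/-0.260; half-tol=0.338, Σhalf²=0.115144
  -C: nom -33.900 → Σnom=-58.430; wc +0.230/-0.420 → slack +0.706/-0.680; half-tol=0.325, Σhalf²=0.220769
  -D: nom -17.700 → Σnom=-76.130; wc +0.367/-0.367 → slack +1.073/-1.047; half-tol=0.367, Σhalf²=0.355458
  -E: nom -41.400 → Σnom=-117.530; wc +0.080/-0.400 → slack +1.153/-1.447; half-tol=0.240, Σhalf²=0.413058
  +F: nom +13.600 → Σnom=-103.930; wc +0.180/-0.062 → slack +1.333/-1.509; half-tol=0.121, Σhalf²=0.427699
  -G: nom -25.000 → Σnom=-128.930; wc +0.480/-0.480 → slack +1.813/-1.989; half-tol=0.480, Σhalf²=0.658099
  +H: nom +19.700 → Σnom=-109.230; wc +0.039/-0.100 → slack +1.852/-2.089; half-tol=0.070, Σhalf²=0.662929
Nominal = -109.230. Worst-case = [-109.230 - 2.089, -109.230 + 1.852] = [-111.319, -107.378]. RSS = √0.662929 = 0.814.

nominal=-109.230 wc=[-111.319,-107.378] rss=0.814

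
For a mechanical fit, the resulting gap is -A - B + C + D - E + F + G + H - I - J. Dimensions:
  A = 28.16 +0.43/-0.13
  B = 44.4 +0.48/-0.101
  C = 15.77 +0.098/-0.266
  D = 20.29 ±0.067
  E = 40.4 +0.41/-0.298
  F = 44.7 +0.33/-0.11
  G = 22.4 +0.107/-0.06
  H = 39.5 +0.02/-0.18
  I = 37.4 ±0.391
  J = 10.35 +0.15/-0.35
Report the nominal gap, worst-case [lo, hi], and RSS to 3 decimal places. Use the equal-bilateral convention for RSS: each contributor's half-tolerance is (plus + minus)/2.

nominal=-18.050 wc=[-20.594,-16.158] rss=0.779

Stack each dimension's contribution:
  -A: nom -28.160 → Σnom=-28.160; wc +0.130/-0.430 → slack +0.130/-0.430; half-tol=0.280, Σhalf²=0.078400
  -B: nom -44.400 → Σnom=-72.560; wc +0.101/-0.480 → slack +0.231/-0.910; half-tol=0.290, Σhalf²=0.162790
  +C: nom +15.770 → Σnom=-56.790; wc +0.098/-0.266 → slack +0.329/-1.176; half-tol=0.182, Σhalf²=0.195914
  +D: nom +20.290 → Σnom=-36.500; wc +0.067/-0.067 → slack +0.396/-1.243; half-tol=0.067, Σhalf²=0.200403
  -E: nom -40.400 → Σnom=-76.900; wc +0.298/-0.410 → slack +0.694/-1.653; half-tol=0.354, Σhalf²=0.325719
  +F: nom +44.700 → Σnom=-32.200; wc +0.330/-0.110 → slack +1.024/-1.763; half-tol=0.220, Σhalf²=0.374119
  +G: nom +22.400 → Σnom=-9.800; wc +0.107/-0.060 → slack +1.131/-1.823; half-tol=0.083, Σhalf²=0.381092
  +H: nom +39.500 → Σnom=29.700; wc +0.020/-0.180 → slack +1.151/-2.003; half-tol=0.100, Σhalf²=0.391092
  -I: nom -37.400 → Σnom=-7.700; wc +0.391/-0.391 → slack +1.542/-2.394; half-tol=0.391, Σhalf²=0.543973
  -J: nom -10.350 → Σnom=-18.050; wc +0.350/-0.150 → slack +1.892/-2.544; half-tol=0.250, Σhalf²=0.606473
Nominal = -18.050. Worst-case = [-18.050 - 2.544, -18.050 + 1.892] = [-20.594, -16.158]. RSS = √0.606473 = 0.779.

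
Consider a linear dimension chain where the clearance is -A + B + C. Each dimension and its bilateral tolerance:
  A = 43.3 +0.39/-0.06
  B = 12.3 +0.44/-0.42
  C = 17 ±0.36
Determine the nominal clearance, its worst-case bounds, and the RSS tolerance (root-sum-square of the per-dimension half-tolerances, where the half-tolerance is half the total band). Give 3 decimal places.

nominal=-14.000 wc=[-15.170,-13.140] rss=0.604

Stack each dimension's contribution:
  -A: nom -43.300 → Σnom=-43.300; wc +0.060/-0.390 → slack +0.060/-0.390; half-tol=0.225, Σhalf²=0.050625
  +B: nom +12.300 → Σnom=-31.000; wc +0.440/-0.420 → slack +0.500/-0.810; half-tol=0.430, Σhalf²=0.235525
  +C: nom +17.000 → Σnom=-14.000; wc +0.360/-0.360 → slack +0.860/-1.170; half-tol=0.360, Σhalf²=0.365125
Nominal = -14.000. Worst-case = [-14.000 - 1.170, -14.000 + 0.860] = [-15.170, -13.140]. RSS = √0.365125 = 0.604.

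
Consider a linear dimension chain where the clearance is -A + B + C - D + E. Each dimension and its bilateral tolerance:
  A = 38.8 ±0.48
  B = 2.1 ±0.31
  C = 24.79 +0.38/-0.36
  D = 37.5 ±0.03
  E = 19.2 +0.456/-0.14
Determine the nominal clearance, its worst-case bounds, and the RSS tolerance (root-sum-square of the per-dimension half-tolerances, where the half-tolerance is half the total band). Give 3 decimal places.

nominal=-30.210 wc=[-31.530,-28.554] rss=0.744

Stack each dimension's contribution:
  -A: nom -38.800 → Σnom=-38.800; wc +0.480/-0.480 → slack +0.480/-0.480; half-tol=0.480, Σhalf²=0.230400
  +B: nom +2.100 → Σnom=-36.700; wc +0.310/-0.310 → slack +0.790/-0.790; half-tol=0.310, Σhalf²=0.326500
  +C: nom +24.790 → Σnom=-11.910; wc +0.380/-0.360 → slack +1.170/-1.150; half-tol=0.370, Σhalf²=0.463400
  -D: nom -37.500 → Σnom=-49.410; wc +0.030/-0.030 → slack +1.200/-1.180; half-tol=0.030, Σhalf²=0.464300
  +E: nom +19.200 → Σnom=-30.210; wc +0.456/-0.140 → slack +1.656/-1.320; half-tol=0.298, Σhalf²=0.553104
Nominal = -30.210. Worst-case = [-30.210 - 1.320, -30.210 + 1.656] = [-31.530, -28.554]. RSS = √0.553104 = 0.744.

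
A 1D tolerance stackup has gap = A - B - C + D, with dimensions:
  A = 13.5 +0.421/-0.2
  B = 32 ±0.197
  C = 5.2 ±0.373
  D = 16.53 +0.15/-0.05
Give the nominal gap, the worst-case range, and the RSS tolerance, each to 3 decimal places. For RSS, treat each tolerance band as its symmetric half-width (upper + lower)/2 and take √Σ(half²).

Stack each dimension's contribution:
  +A: nom +13.500 → Σnom=13.500; wc +0.421/-0.200 → slack +0.421/-0.200; half-tol=0.310, Σhalf²=0.096410
  -B: nom -32.000 → Σnom=-18.500; wc +0.197/-0.197 → slack +0.618/-0.397; half-tol=0.197, Σhalf²=0.135219
  -C: nom -5.200 → Σnom=-23.700; wc +0.373/-0.373 → slack +0.991/-0.770; half-tol=0.373, Σhalf²=0.274348
  +D: nom +16.530 → Σnom=-7.170; wc +0.150/-0.050 → slack +1.141/-0.820; half-tol=0.100, Σhalf²=0.284348
Nominal = -7.170. Worst-case = [-7.170 - 0.820, -7.170 + 1.141] = [-7.990, -6.029]. RSS = √0.284348 = 0.533.

nominal=-7.170 wc=[-7.990,-6.029] rss=0.533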